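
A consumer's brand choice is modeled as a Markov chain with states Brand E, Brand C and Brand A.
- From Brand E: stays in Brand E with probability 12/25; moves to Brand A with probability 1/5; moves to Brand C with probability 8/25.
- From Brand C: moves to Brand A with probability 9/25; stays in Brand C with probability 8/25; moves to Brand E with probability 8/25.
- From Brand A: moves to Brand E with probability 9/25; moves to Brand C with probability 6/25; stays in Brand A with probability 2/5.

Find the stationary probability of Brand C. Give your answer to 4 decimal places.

Let the stationary distribution be π with π = πP and π_1 + π_2 + π_3 = 1.
π_1 = 0.48·π_1 + 0.32·π_2 + 0.36·π_3
π_2 = 0.32·π_1 + 0.32·π_2 + 0.24·π_3
Solving with the normalization constraint gives π = (0.3957, 0.2953, 0.3091).
So the stationary probability of Brand C is 0.2953.

0.2953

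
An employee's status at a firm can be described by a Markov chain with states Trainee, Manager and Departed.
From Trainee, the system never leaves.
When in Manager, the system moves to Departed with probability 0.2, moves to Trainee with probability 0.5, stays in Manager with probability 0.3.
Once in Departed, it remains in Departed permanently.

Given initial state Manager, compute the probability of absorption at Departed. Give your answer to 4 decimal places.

0.2857

Let h(s) be the probability of absorption at Departed starting from transient state s. Then h(Departed) = 1 and h(Trainee) = 0. By first-step analysis:
h(Manager) = 0.5·0 + 0.3·h(Manager) + 0.2·1
Solving: h(Manager) = 0.2857.
Starting from Manager, the probability is 0.2857.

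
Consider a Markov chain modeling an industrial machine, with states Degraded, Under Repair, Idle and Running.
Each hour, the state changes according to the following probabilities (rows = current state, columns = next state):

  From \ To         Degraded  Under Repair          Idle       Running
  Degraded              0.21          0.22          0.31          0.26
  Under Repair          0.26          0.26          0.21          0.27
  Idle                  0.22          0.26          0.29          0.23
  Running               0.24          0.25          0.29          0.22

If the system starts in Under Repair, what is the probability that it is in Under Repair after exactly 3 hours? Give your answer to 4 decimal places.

0.2482

Propagate the distribution vector 3 hours from Under Repair.
After 0 hours: (0.0000, 1.0000, 0.0000, 0.0000)
After 1 hour: (0.2600, 0.2600, 0.2100, 0.2700)
After 2 hours: (0.2332, 0.2469, 0.2744, 0.2455)
After 3 hours: (0.2325, 0.2482, 0.2749, 0.2444)
P(in Under Repair after 3 hours) = 0.2482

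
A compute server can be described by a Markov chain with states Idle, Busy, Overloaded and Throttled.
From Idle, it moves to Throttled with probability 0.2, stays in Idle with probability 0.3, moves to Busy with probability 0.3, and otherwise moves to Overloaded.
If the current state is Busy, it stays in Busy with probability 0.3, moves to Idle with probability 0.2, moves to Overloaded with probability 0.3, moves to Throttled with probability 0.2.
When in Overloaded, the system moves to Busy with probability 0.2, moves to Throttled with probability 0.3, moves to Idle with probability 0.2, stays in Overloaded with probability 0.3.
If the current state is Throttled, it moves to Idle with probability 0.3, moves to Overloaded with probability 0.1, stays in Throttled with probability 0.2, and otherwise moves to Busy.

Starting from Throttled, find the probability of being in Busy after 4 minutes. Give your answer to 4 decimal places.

0.2990

Propagate the distribution vector 4 minutes from Throttled.
After 0 minutes: (0.0000, 0.0000, 0.0000, 1.0000)
After 1 minute: (0.3000, 0.4000, 0.1000, 0.2000)
After 2 minutes: (0.2500, 0.3100, 0.2300, 0.2100)
After 3 minutes: (0.2460, 0.2980, 0.2330, 0.2230)
After 4 minutes: (0.2469, 0.2990, 0.2308, 0.2233)
P(in Busy after 4 minutes) = 0.2990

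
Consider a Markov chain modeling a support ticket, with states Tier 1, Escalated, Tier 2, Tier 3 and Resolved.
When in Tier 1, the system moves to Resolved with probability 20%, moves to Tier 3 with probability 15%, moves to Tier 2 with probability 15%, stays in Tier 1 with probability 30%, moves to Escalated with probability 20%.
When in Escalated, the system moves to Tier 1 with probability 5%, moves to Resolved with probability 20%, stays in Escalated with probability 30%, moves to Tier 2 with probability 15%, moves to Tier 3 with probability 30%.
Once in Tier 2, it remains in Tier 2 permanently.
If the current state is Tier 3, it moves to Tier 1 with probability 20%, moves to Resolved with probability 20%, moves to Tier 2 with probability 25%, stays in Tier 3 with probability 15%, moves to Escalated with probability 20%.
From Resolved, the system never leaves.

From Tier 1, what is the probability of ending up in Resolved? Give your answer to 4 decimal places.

0.5430

Let h(s) be the probability of absorption at Resolved starting from transient state s. Then h(Resolved) = 1 and h(Tier 2) = 0. By first-step analysis:
h(Tier 1) = 0.3·h(Tier 1) + 0.2·h(Escalated) + 0.15·0 + 0.15·h(Tier 3) + 0.2·1
h(Escalated) = 0.05·h(Tier 1) + 0.3·h(Escalated) + 0.15·0 + 0.3·h(Tier 3) + 0.2·1
h(Tier 3) = 0.2·h(Tier 1) + 0.2·h(Escalated) + 0.25·0 + 0.15·h(Tier 3) + 0.2·1
Solving: h(Tier 1) = 0.5430, h(Escalated) = 0.5339, h(Tier 3) = 0.4887.
Starting from Tier 1, the probability is 0.5430.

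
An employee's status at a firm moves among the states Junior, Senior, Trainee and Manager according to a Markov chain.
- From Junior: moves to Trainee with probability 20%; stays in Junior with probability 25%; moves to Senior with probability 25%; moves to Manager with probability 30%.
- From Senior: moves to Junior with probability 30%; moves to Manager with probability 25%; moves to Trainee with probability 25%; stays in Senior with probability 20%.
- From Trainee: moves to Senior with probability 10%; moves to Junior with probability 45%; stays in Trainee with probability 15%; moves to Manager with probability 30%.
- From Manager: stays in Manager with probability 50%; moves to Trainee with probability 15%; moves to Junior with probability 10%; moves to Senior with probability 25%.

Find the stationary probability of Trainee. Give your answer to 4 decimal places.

Let the stationary distribution be π with π = πP and π_1 + π_2 + π_3 + π_4 = 1.
π_1 = 0.25·π_1 + 0.3·π_2 + 0.45·π_3 + 0.1·π_4
π_2 = 0.25·π_1 + 0.2·π_2 + 0.1·π_3 + 0.25·π_4
π_3 = 0.2·π_1 + 0.25·π_2 + 0.15·π_3 + 0.15·π_4
Solving with the normalization constraint gives π = (0.2430, 0.2119, 0.1833, 0.3618).
So the stationary probability of Trainee is 0.1833.

0.1833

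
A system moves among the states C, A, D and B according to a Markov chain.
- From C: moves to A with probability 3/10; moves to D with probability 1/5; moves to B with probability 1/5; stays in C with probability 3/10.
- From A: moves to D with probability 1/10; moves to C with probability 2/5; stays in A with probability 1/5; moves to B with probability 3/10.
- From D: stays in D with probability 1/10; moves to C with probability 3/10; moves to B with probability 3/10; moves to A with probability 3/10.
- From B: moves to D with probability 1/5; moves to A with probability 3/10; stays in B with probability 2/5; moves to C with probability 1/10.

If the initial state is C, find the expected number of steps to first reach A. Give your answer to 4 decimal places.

Let t(s) be the expected number of steps to first reach A from state s, with t(A) = 0. Conditioning on the first step:
t(C) = 1 + 0.3·t(C) + 0.2·t(D) + 0.2·t(B)
t(D) = 1 + 0.3·t(C) + 0.1·t(D) + 0.3·t(B)
t(B) = 1 + 0.1·t(C) + 0.2·t(D) + 0.4·t(B)
Solving: t(C) = 3.3333, t(D) = 3.3333, t(B) = 3.3333.
Expected steps from C to A: 3.3333.

3.3333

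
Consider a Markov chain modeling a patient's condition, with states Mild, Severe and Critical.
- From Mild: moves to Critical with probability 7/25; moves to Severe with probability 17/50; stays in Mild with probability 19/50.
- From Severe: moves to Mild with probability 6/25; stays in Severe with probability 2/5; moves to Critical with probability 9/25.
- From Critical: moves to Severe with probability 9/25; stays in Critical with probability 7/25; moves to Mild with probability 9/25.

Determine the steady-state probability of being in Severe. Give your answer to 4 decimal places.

0.3683

Let the stationary distribution be π with π = πP and π_1 + π_2 + π_3 = 1.
π_1 = 0.38·π_1 + 0.24·π_2 + 0.36·π_3
π_2 = 0.34·π_1 + 0.4·π_2 + 0.36·π_3
Solving with the normalization constraint gives π = (0.3223, 0.3683, 0.3095).
So the stationary probability of Severe is 0.3683.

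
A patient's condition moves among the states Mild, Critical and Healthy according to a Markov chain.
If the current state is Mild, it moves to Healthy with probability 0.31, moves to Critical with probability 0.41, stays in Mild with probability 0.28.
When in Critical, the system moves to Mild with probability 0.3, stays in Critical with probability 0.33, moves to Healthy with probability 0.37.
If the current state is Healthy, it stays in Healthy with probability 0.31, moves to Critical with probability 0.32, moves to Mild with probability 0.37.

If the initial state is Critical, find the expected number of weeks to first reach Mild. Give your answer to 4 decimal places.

3.0823

Let t(s) be the expected number of weeks to first reach Mild from state s, with t(Mild) = 0. Conditioning on the first week:
t(Critical) = 1 + 0.33·t(Critical) + 0.37·t(Healthy)
t(Healthy) = 1 + 0.32·t(Critical) + 0.31·t(Healthy)
Solving: t(Critical) = 3.0823, t(Healthy) = 2.8787.
Expected weeks from Critical to Mild: 3.0823.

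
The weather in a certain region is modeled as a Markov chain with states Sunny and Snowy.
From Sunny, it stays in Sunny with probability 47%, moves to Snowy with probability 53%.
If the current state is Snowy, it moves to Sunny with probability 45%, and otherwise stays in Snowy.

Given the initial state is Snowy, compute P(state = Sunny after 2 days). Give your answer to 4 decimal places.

Sum over the intermediate state after 1 day:
P = P(Snowy→Sunny)·P(Sunny→Sunny) + P(Snowy→Snowy)·P(Snowy→Sunny)
  = 0.45×0.47 + 0.55×0.45
  = 0.2115 + 0.2475 = 0.4590

0.4590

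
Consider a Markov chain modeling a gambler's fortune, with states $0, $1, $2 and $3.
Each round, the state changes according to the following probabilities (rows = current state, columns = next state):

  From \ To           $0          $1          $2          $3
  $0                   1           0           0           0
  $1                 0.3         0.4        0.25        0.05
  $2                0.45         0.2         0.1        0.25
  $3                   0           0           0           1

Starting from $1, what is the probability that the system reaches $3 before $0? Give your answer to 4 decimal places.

0.2194

Let h(s) be the probability of absorption at $3 starting from transient state s. Then h($3) = 1 and h($0) = 0. By first-step analysis:
h($1) = 0.3·0 + 0.4·h($1) + 0.25·h($2) + 0.05·1
h($2) = 0.45·0 + 0.2·h($1) + 0.1·h($2) + 0.25·1
Solving: h($1) = 0.2194, h($2) = 0.3265.
Starting from $1, the probability is 0.2194.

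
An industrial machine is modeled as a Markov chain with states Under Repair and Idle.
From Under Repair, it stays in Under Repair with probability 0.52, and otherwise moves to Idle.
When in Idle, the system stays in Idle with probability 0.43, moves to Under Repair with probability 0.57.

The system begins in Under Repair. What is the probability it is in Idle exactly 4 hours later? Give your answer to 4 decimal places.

Propagate the distribution vector 4 hours from Under Repair.
After 0 hours: (1.0000, 0.0000)
After 1 hour: (0.5200, 0.4800)
After 2 hours: (0.5440, 0.4560)
After 3 hours: (0.5428, 0.4572)
After 4 hours: (0.5429, 0.4571)
P(in Idle after 4 hours) = 0.4571

0.4571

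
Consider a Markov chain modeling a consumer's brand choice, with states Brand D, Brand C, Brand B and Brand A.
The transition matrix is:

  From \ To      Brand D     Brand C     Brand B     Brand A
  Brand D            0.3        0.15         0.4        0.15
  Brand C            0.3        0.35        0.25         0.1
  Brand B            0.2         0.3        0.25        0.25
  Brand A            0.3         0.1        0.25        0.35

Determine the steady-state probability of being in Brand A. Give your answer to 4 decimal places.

Let the stationary distribution be π with π = πP and π_1 + π_2 + π_3 + π_4 = 1.
π_1 = 0.3·π_1 + 0.3·π_2 + 0.2·π_3 + 0.3·π_4
π_2 = 0.15·π_1 + 0.35·π_2 + 0.3·π_3 + 0.1·π_4
π_3 = 0.4·π_1 + 0.25·π_2 + 0.25·π_3 + 0.25·π_4
Solving with the normalization constraint gives π = (0.2709, 0.2289, 0.2906, 0.2095).
So the stationary probability of Brand A is 0.2095.

0.2095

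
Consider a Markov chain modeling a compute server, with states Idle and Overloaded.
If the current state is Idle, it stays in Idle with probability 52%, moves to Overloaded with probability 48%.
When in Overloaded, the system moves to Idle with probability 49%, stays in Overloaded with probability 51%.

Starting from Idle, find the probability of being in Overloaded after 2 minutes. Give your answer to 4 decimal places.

0.4944

Sum over the intermediate state after 1 minute:
P = P(Idle→Idle)·P(Idle→Overloaded) + P(Idle→Overloaded)·P(Overloaded→Overloaded)
  = 0.52×0.48 + 0.48×0.51
  = 0.2496 + 0.2448 = 0.4944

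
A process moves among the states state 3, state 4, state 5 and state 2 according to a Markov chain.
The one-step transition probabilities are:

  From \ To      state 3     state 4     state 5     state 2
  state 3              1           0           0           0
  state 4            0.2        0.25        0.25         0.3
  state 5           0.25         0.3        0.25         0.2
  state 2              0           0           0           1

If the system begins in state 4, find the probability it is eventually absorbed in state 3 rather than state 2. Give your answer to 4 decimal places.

Let h(s) be the probability of absorption at state 3 starting from transient state s. Then h(state 3) = 1 and h(state 2) = 0. By first-step analysis:
h(state 4) = 0.2·1 + 0.25·h(state 4) + 0.25·h(state 5) + 0.3·0
h(state 5) = 0.25·1 + 0.3·h(state 4) + 0.25·h(state 5) + 0.2·0
Solving: h(state 4) = 0.4359, h(state 5) = 0.5077.
Starting from state 4, the probability is 0.4359.

0.4359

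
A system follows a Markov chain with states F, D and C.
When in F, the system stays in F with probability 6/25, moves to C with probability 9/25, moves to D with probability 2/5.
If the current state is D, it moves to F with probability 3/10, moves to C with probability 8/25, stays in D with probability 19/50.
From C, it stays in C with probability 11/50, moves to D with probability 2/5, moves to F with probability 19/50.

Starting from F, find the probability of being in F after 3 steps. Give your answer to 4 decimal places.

0.3046

Propagate the distribution vector 3 steps from F.
After 0 steps: (1.0000, 0.0000, 0.0000)
After 1 step: (0.2400, 0.4000, 0.3600)
After 2 steps: (0.3144, 0.3920, 0.2936)
After 3 steps: (0.3046, 0.3922, 0.3032)
P(in F after 3 steps) = 0.3046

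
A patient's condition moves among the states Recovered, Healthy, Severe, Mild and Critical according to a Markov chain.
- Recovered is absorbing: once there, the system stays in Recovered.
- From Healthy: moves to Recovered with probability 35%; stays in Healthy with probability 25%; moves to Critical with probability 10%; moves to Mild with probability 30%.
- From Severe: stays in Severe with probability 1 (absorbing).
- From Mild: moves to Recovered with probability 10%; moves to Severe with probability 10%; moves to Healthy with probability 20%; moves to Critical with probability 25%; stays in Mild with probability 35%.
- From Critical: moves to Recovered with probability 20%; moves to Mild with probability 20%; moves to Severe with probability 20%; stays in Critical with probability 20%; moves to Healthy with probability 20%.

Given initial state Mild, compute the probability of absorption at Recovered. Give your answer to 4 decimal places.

Let h(s) be the probability of absorption at Recovered starting from transient state s. Then h(Recovered) = 1 and h(Severe) = 0. By first-step analysis:
h(Healthy) = 0.35·1 + 0.25·h(Healthy) + 0.3·h(Mild) + 0.1·h(Critical)
h(Mild) = 0.1·1 + 0.2·h(Healthy) + 0.1·0 + 0.35·h(Mild) + 0.25·h(Critical)
h(Critical) = 0.2·1 + 0.2·h(Healthy) + 0.2·0 + 0.2·h(Mild) + 0.2·h(Critical)
Solving: h(Healthy) = 0.8018, h(Mild) = 0.6349, h(Critical) = 0.6092.
Starting from Mild, the probability is 0.6349.

0.6349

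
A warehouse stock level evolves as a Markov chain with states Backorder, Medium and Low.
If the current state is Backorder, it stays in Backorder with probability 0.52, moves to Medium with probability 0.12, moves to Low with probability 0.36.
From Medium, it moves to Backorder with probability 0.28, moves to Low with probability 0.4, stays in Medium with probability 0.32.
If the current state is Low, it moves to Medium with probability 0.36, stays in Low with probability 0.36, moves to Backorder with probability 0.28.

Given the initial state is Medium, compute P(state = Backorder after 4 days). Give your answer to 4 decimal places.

0.3672

Propagate the distribution vector 4 days from Medium.
After 0 days: (0.0000, 1.0000, 0.0000)
After 1 day: (0.2800, 0.3200, 0.4000)
After 2 days: (0.3472, 0.2800, 0.3728)
After 3 days: (0.3633, 0.2655, 0.3712)
After 4 days: (0.3672, 0.2622, 0.3706)
P(in Backorder after 4 days) = 0.3672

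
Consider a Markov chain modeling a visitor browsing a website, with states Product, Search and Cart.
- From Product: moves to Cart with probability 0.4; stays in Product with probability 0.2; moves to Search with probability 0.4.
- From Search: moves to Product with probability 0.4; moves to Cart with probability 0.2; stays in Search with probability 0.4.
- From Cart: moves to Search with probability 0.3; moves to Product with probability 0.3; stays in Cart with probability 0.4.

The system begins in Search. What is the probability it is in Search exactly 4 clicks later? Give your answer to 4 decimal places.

Propagate the distribution vector 4 clicks from Search.
After 0 clicks: (0.0000, 1.0000, 0.0000)
After 1 click: (0.4000, 0.4000, 0.2000)
After 2 clicks: (0.3000, 0.3800, 0.3200)
After 3 clicks: (0.3080, 0.3680, 0.3240)
After 4 clicks: (0.3060, 0.3676, 0.3264)
P(in Search after 4 clicks) = 0.3676

0.3676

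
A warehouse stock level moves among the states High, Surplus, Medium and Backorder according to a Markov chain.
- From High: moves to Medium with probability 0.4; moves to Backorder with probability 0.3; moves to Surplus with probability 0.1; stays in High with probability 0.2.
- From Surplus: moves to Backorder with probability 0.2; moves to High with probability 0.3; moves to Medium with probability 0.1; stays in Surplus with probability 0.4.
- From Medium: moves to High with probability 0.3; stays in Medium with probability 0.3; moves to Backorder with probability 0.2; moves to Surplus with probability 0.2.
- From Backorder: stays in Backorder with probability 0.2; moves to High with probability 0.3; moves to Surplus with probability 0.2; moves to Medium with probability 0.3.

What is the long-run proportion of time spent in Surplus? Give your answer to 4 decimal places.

0.2159

Let the stationary distribution be π with π = πP and π_1 + π_2 + π_3 + π_4 = 1.
π_1 = 0.2·π_1 + 0.3·π_2 + 0.3·π_3 + 0.3·π_4
π_2 = 0.1·π_1 + 0.4·π_2 + 0.2·π_3 + 0.2·π_4
π_3 = 0.4·π_1 + 0.1·π_2 + 0.3·π_3 + 0.3·π_4
Solving with the normalization constraint gives π = (0.2727, 0.2159, 0.2841, 0.2273).
So the stationary probability of Surplus is 0.2159.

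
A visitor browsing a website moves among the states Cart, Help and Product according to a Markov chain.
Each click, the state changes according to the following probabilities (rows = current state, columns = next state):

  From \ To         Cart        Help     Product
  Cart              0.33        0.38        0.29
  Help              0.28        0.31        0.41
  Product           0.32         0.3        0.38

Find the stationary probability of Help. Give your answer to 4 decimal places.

0.3281

Let the stationary distribution be π with π = πP and π_1 + π_2 + π_3 = 1.
π_1 = 0.33·π_1 + 0.28·π_2 + 0.32·π_3
π_2 = 0.38·π_1 + 0.31·π_2 + 0.3·π_3
Solving with the normalization constraint gives π = (0.3100, 0.3281, 0.3619).
So the stationary probability of Help is 0.3281.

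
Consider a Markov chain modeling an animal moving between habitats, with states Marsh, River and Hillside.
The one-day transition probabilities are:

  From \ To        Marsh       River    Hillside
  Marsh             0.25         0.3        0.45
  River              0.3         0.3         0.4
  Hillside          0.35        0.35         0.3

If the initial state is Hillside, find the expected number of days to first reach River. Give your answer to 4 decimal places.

Let t(s) be the expected number of days to first reach River from state s, with t(River) = 0. Conditioning on the first day:
t(Marsh) = 1 + 0.25·t(Marsh) + 0.45·t(Hillside)
t(Hillside) = 1 + 0.35·t(Marsh) + 0.3·t(Hillside)
Solving: t(Marsh) = 3.1293, t(Hillside) = 2.9932.
Expected days from Hillside to River: 2.9932.

2.9932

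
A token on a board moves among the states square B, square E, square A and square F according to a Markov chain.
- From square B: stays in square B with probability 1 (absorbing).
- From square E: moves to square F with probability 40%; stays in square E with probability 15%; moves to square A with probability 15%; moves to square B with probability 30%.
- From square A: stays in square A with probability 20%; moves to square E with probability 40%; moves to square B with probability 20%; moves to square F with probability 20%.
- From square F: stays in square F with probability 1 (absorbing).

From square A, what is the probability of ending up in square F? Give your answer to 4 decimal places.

0.5323

Let h(s) be the probability of absorption at square F starting from transient state s. Then h(square F) = 1 and h(square B) = 0. By first-step analysis:
h(square E) = 0.3·0 + 0.15·h(square E) + 0.15·h(square A) + 0.4·1
h(square A) = 0.2·0 + 0.4·h(square E) + 0.2·h(square A) + 0.2·1
Solving: h(square E) = 0.5645, h(square A) = 0.5323.
Starting from square A, the probability is 0.5323.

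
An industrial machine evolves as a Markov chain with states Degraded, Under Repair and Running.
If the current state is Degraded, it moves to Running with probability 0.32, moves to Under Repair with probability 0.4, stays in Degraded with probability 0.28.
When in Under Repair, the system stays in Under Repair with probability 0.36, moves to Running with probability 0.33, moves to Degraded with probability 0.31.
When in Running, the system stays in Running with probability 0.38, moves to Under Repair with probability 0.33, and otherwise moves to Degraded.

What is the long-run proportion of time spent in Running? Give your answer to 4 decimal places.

Let the stationary distribution be π with π = πP and π_1 + π_2 + π_3 = 1.
π_1 = 0.28·π_1 + 0.31·π_2 + 0.29·π_3
π_2 = 0.4·π_1 + 0.36·π_2 + 0.33·π_3
Solving with the normalization constraint gives π = (0.2943, 0.3614, 0.3443).
So the stationary probability of Running is 0.3443.

0.3443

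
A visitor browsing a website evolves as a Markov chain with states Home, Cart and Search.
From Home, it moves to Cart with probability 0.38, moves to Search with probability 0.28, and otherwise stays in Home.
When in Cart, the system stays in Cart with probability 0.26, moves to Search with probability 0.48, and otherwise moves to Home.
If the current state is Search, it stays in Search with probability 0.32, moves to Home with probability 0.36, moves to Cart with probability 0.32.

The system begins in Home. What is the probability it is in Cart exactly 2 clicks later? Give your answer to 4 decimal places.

0.3176

Sum over the intermediate state after 1 click:
P = P(Home→Home)·P(Home→Cart) + P(Home→Cart)·P(Cart→Cart) + P(Home→Search)·P(Search→Cart)
  = 0.34×0.38 + 0.38×0.26 + 0.28×0.32
  = 0.1292 + 0.0988 + 0.0896 = 0.3176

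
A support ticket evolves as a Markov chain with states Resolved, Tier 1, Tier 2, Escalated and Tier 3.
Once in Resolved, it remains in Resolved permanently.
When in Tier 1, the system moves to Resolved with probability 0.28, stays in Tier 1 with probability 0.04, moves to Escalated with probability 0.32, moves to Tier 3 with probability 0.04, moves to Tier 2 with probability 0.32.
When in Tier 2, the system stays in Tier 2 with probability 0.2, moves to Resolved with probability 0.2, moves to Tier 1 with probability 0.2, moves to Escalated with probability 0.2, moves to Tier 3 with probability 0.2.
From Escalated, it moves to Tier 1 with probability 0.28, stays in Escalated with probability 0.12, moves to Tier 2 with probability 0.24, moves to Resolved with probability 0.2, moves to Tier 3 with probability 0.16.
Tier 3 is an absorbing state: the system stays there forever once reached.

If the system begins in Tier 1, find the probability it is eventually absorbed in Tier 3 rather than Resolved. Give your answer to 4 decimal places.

Let h(s) be the probability of absorption at Tier 3 starting from transient state s. Then h(Tier 3) = 1 and h(Resolved) = 0. By first-step analysis:
h(Tier 1) = 0.28·0 + 0.04·h(Tier 1) + 0.32·h(Tier 2) + 0.32·h(Escalated) + 0.04·1
h(Tier 2) = 0.2·0 + 0.2·h(Tier 1) + 0.2·h(Tier 2) + 0.2·h(Escalated) + 0.2·1
h(Escalated) = 0.2·0 + 0.28·h(Tier 1) + 0.24·h(Tier 2) + 0.12·h(Escalated) + 0.16·1
Solving: h(Tier 1) = 0.3183, h(Tier 2) = 0.4296, h(Escalated) = 0.4003.
Starting from Tier 1, the probability is 0.3183.

0.3183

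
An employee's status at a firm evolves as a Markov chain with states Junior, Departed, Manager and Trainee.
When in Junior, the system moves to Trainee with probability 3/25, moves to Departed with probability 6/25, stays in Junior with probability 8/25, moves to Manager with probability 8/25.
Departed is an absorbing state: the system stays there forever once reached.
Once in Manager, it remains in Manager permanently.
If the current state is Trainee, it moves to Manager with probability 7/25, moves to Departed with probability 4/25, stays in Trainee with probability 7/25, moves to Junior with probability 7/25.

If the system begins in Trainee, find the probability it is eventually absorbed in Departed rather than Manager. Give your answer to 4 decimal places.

0.3860

Let h(s) be the probability of absorption at Departed starting from transient state s. Then h(Departed) = 1 and h(Manager) = 0. By first-step analysis:
h(Junior) = 0.32·h(Junior) + 0.24·1 + 0.32·0 + 0.12·h(Trainee)
h(Trainee) = 0.28·h(Junior) + 0.16·1 + 0.28·0 + 0.28·h(Trainee)
Solving: h(Junior) = 0.4211, h(Trainee) = 0.3860.
Starting from Trainee, the probability is 0.3860.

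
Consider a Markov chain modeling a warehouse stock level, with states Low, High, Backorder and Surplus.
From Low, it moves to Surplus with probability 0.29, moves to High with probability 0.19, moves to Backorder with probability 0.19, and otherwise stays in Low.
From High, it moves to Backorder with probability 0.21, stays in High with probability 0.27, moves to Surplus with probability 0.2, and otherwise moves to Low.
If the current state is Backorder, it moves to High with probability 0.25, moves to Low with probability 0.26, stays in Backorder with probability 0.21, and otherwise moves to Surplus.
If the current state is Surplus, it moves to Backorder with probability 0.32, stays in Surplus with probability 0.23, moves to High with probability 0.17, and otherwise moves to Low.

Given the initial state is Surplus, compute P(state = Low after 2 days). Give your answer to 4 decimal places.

0.2944

Propagate the distribution vector 2 days from Surplus.
After 0 days: (0.0000, 0.0000, 0.0000, 1.0000)
After 1 day: (0.2800, 0.1700, 0.3200, 0.2300)
After 2 days: (0.2944, 0.2182, 0.2297, 0.2577)
P(in Low after 2 days) = 0.2944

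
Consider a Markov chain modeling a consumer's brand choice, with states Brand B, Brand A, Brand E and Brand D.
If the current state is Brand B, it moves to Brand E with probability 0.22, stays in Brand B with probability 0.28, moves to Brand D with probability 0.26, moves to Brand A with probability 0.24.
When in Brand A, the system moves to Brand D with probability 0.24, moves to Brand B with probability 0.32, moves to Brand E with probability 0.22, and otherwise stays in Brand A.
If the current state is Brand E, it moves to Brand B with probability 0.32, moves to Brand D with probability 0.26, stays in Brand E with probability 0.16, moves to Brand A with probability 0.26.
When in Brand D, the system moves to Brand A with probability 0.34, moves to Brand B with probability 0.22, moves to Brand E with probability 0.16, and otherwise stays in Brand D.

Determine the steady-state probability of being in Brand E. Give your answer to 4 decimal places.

0.1928

Let the stationary distribution be π with π = πP and π_1 + π_2 + π_3 + π_4 = 1.
π_1 = 0.28·π_1 + 0.32·π_2 + 0.32·π_3 + 0.22·π_4
π_2 = 0.24·π_1 + 0.22·π_2 + 0.26·π_3 + 0.34·π_4
π_3 = 0.22·π_1 + 0.22·π_2 + 0.16·π_3 + 0.16·π_4
Solving with the normalization constraint gives π = (0.2827, 0.2646, 0.1928, 0.2599).
So the stationary probability of Brand E is 0.1928.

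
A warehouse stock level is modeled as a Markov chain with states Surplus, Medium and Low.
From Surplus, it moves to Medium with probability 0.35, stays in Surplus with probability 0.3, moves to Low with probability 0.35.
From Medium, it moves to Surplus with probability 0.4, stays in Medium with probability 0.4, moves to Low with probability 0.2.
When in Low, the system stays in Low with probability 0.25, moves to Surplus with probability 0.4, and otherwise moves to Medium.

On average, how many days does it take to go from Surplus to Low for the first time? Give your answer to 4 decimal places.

Let t(s) be the expected number of days to first reach Low from state s, with t(Low) = 0. Conditioning on the first day:
t(Surplus) = 1 + 0.3·t(Surplus) + 0.35·t(Medium)
t(Medium) = 1 + 0.4·t(Surplus) + 0.4·t(Medium)
Solving: t(Surplus) = 3.3929, t(Medium) = 3.9286.
Expected days from Surplus to Low: 3.3929.

3.3929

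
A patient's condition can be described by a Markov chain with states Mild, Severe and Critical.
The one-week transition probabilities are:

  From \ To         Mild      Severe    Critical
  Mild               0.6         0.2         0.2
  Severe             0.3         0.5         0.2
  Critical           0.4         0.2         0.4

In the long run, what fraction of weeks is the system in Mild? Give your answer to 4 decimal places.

Let the stationary distribution be π with π = πP and π_1 + π_2 + π_3 = 1.
π_1 = 0.6·π_1 + 0.3·π_2 + 0.4·π_3
π_2 = 0.2·π_1 + 0.5·π_2 + 0.2·π_3
Solving with the normalization constraint gives π = (0.4643, 0.2857, 0.2500).
So the stationary probability of Mild is 0.4643.

0.4643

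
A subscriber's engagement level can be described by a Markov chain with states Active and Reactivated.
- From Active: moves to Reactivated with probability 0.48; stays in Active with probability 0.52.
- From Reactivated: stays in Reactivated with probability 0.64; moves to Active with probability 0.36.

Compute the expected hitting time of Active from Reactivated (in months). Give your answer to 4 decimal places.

Let t(s) be the expected number of months to first reach Active from state s, with t(Active) = 0. Conditioning on the first month:
t(Reactivated) = 1 + 0.64·t(Reactivated)
Solving: t(Reactivated) = 2.7778.
Expected months from Reactivated to Active: 2.7778.

2.7778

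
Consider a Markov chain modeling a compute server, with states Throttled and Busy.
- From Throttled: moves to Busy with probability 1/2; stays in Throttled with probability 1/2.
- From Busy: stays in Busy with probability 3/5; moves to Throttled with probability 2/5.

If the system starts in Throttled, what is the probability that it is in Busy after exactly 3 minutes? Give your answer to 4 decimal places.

Propagate the distribution vector 3 minutes from Throttled.
After 0 minutes: (1.0000, 0.0000)
After 1 minute: (0.5000, 0.5000)
After 2 minutes: (0.4500, 0.5500)
After 3 minutes: (0.4450, 0.5550)
P(in Busy after 3 minutes) = 0.5550

0.5550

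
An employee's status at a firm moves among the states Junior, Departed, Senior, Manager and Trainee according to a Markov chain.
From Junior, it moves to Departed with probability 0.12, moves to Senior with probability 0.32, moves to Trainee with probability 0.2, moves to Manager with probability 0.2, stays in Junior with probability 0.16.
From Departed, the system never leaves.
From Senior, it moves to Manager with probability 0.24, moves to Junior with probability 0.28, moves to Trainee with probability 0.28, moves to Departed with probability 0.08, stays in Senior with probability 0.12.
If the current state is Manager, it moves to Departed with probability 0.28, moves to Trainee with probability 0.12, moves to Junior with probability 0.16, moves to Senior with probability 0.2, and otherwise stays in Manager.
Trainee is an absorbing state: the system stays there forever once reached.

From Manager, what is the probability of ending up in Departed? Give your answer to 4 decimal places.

Let h(s) be the probability of absorption at Departed starting from transient state s. Then h(Departed) = 1 and h(Trainee) = 0. By first-step analysis:
h(Junior) = 0.16·h(Junior) + 0.12·1 + 0.32·h(Senior) + 0.2·h(Manager) + 0.2·0
h(Senior) = 0.28·h(Junior) + 0.08·1 + 0.12·h(Senior) + 0.24·h(Manager) + 0.28·0
h(Manager) = 0.16·h(Junior) + 0.28·1 + 0.2·h(Senior) + 0.24·h(Manager) + 0.12·0
Solving: h(Junior) = 0.4180, h(Senior) = 0.3753, h(Manager) = 0.5552.
Starting from Manager, the probability is 0.5552.

0.5552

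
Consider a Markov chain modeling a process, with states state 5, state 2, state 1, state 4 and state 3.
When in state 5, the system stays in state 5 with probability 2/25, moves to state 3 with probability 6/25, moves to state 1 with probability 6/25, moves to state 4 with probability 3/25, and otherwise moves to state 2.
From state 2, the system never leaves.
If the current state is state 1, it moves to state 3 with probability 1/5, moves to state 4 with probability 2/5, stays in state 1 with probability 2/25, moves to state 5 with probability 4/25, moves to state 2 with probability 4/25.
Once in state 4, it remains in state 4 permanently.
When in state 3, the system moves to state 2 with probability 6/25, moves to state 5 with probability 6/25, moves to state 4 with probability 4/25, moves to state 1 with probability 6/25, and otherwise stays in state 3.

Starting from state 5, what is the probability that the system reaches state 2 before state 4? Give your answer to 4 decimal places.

Let h(s) be the probability of absorption at state 2 starting from transient state s. Then h(state 2) = 1 and h(state 4) = 0. By first-step analysis:
h(state 5) = 0.08·h(state 5) + 0.32·1 + 0.24·h(state 1) + 0.12·0 + 0.24·h(state 3)
h(state 1) = 0.16·h(state 5) + 0.16·1 + 0.08·h(state 1) + 0.4·0 + 0.2·h(state 3)
h(state 3) = 0.24·h(state 5) + 0.24·1 + 0.24·h(state 1) + 0.16·0 + 0.12·h(state 3)
Solving: h(state 5) = 0.5921, h(state 1) = 0.3947, h(state 3) = 0.5419.
Starting from state 5, the probability is 0.5921.

0.5921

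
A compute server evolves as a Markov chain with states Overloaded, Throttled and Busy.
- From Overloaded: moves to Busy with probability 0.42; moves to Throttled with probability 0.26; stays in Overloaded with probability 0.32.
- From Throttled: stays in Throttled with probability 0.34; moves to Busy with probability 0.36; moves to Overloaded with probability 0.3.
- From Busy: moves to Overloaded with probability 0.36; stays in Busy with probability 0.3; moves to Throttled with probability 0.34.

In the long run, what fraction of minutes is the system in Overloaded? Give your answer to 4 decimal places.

0.3281

Let the stationary distribution be π with π = πP and π_1 + π_2 + π_3 = 1.
π_1 = 0.32·π_1 + 0.3·π_2 + 0.36·π_3
π_2 = 0.26·π_1 + 0.34·π_2 + 0.34·π_3
Solving with the normalization constraint gives π = (0.3281, 0.3138, 0.3582).
So the stationary probability of Overloaded is 0.3281.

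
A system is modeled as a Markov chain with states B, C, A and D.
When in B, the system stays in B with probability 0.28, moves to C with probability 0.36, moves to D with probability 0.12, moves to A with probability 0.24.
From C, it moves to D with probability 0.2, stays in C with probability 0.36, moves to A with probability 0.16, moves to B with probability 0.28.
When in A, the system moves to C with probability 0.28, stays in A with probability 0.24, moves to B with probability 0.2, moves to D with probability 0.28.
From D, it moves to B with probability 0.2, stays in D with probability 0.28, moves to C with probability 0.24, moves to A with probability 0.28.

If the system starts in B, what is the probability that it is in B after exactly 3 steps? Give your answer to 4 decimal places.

Propagate the distribution vector 3 steps from B.
After 0 steps: (1.0000, 0.0000, 0.0000, 0.0000)
After 1 step: (0.2800, 0.3600, 0.2400, 0.1200)
After 2 steps: (0.2512, 0.3264, 0.2160, 0.2064)
After 3 steps: (0.2462, 0.3180, 0.2221, 0.2137)
P(in B after 3 steps) = 0.2462

0.2462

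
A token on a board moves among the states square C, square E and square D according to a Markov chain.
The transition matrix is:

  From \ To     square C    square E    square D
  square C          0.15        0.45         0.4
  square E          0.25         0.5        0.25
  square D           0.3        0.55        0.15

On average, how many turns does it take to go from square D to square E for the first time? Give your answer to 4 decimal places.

Let t(s) be the expected number of turns to first reach square E from state s, with t(square E) = 0. Conditioning on the first turn:
t(square C) = 1 + 0.15·t(square C) + 0.4·t(square D)
t(square D) = 1 + 0.3·t(square C) + 0.15·t(square D)
Solving: t(square C) = 2.0747, t(square D) = 1.9087.
Expected turns from square D to square E: 1.9087.

1.9087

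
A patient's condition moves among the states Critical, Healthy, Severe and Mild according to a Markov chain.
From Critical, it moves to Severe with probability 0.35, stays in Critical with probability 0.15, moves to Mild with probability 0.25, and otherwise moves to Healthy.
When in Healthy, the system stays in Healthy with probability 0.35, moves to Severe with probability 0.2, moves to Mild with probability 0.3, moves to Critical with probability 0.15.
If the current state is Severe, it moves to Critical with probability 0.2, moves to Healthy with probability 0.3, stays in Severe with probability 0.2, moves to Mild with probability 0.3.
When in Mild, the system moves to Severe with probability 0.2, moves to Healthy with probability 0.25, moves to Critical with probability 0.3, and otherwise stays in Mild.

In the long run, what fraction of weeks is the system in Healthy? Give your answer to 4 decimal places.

0.2906

Let the stationary distribution be π with π = πP and π_1 + π_2 + π_3 + π_4 = 1.
π_1 = 0.15·π_1 + 0.15·π_2 + 0.2·π_3 + 0.3·π_4
π_2 = 0.25·π_1 + 0.35·π_2 + 0.3·π_3 + 0.25·π_4
π_3 = 0.35·π_1 + 0.2·π_2 + 0.2·π_3 + 0.2·π_4
Solving with the normalization constraint gives π = (0.2029, 0.2906, 0.2304, 0.2761).
So the stationary probability of Healthy is 0.2906.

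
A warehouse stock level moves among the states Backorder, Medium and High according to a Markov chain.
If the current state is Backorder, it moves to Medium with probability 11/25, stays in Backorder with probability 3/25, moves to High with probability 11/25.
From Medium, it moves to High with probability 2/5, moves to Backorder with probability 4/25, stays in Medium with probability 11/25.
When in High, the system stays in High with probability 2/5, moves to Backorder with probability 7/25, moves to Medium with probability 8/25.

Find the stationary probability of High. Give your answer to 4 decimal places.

0.4080

Let the stationary distribution be π with π = πP and π_1 + π_2 + π_3 = 1.
π_1 = 0.12·π_1 + 0.16·π_2 + 0.28·π_3
π_2 = 0.44·π_1 + 0.44·π_2 + 0.32·π_3
Solving with the normalization constraint gives π = (0.2009, 0.3910, 0.4080).
So the stationary probability of High is 0.4080.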